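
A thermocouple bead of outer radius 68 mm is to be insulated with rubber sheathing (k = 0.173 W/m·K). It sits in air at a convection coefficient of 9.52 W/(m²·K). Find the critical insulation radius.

For a sphere r_cr = 2k/h = 2×0.173/9.52
r_cr = 36.3 mm; since the bare radius (68 mm) is above r_cr, any added insulation will reduce heat loss.

r_cr ≈ 36.3 mm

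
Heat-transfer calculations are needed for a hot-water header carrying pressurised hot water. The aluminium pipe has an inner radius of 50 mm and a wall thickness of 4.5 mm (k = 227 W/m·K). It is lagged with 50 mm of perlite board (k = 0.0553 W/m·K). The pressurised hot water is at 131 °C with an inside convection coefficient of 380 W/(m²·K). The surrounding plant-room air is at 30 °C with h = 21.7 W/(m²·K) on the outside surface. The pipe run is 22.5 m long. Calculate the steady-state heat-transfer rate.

Cylindrical conduction, so R = ln(r₂/r₁)/(2πkL) per layer, in series:
R_inner film = 1/(h_i·2πr₁L) = 1/(380×2π×0.05×22.5) = 3.723×10^-4 K/W
R_aluminium pipe wall = ln(54.5/50)/(2π×227×22.5) = 2.685×10^-6 K/W
R_perlite board = ln(104.5/54.5)/(2π×0.0553×22.5) = 0.08327 K/W
R_outer film = 1/(h_o·2πr_oL) = 1/(21.7×2π×0.1045×22.5) = 0.003119 K/W
R_total = 0.08676 K/W
Q = ΔT/R_total = 101/0.08676

Q ≈ 1160 W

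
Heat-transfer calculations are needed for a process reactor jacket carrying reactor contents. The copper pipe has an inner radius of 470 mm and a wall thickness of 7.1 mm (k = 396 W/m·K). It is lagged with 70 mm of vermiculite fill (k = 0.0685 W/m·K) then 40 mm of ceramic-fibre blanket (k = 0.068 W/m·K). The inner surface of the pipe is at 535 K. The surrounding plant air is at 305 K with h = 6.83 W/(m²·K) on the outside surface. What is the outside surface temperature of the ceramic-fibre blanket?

T ≈ 322 K

Treating each annulus and film as a series resistance:
R_copper pipe wall = ln(477.1/470)/(2π×396×1) = 6.026×10^-6 K/W
R_vermiculite fill = ln(547.1/477.1)/(2π×0.0685×1) = 0.3181 K/W
R_ceramic-fibre blanket = ln(587.1/547.1)/(2π×0.068×1) = 0.1652 K/W
R_outer film = 1/(h_o·2πr_oL) = 1/(6.83×2π×0.5871×1) = 0.03969 K/W
R_total = 0.5229 K/W
Q = ΔT/R_total = 230/0.5229
Q = 440 W/m
T_interface = T_inner − Q·ΣR(inner→interface) = 535 − 440×0.4833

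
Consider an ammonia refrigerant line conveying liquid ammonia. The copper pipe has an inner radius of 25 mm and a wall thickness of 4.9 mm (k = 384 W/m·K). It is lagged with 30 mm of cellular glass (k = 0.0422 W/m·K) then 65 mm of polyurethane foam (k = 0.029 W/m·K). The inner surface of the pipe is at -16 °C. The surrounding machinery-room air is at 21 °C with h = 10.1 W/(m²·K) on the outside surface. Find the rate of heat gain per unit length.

q′ ≈ 5.46 W/m

Per-layer cylindrical resistances, series-summed:
R_copper pipe wall = ln(29.9/25)/(2π×384×1) = 7.418×10^-5 K/W
R_cellular glass = ln(59.9/29.9)/(2π×0.0422×1) = 2.62 K/W
R_polyurethane foam = ln(124.9/59.9)/(2π×0.029×1) = 4.033 K/W
R_outer film = 1/(h_o·2πr_oL) = 1/(10.1×2π×0.1249×1) = 0.1262 K/W
R_total = 6.78 K/W
Q = ΔT/R_total = 37/6.78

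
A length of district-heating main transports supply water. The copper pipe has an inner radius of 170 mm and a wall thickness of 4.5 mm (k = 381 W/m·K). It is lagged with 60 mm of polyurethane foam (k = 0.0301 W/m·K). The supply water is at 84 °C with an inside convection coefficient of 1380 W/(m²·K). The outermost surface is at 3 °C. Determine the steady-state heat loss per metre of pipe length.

q′ ≈ 51.8 W/m

Per-layer cylindrical resistances, series-summed:
R_inner film = 1/(h_i·2πr₁L) = 1/(1380×2π×0.17×1) = 6.784×10^-4 K/W
R_copper pipe wall = ln(174.5/170)/(2π×381×1) = 1.091×10^-5 K/W
R_polyurethane foam = ln(234.5/174.5)/(2π×0.0301×1) = 1.563 K/W
R_total = 1.563 K/W
Q = ΔT/R_total = 81/1.563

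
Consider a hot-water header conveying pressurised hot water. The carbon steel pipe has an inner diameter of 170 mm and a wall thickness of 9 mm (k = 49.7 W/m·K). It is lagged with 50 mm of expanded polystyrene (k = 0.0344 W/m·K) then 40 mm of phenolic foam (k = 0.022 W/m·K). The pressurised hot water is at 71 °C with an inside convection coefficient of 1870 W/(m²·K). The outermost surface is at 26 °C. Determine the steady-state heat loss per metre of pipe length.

Treating each annulus and film as a series resistance:
R_inner film = 1/(h_i·2πr₁L) = 1/(1870×2π×0.085×1) = 0.001001 K/W
R_carbon steel pipe wall = ln(94/85)/(2π×49.7×1) = 3.223×10^-4 K/W
R_expanded polystyrene = ln(144/94)/(2π×0.0344×1) = 1.973 K/W
R_phenolic foam = ln(184/144)/(2π×0.022×1) = 1.773 K/W
R_total = 3.748 K/W
Q = ΔT/R_total = 45/3.748

q′ ≈ 12 W/m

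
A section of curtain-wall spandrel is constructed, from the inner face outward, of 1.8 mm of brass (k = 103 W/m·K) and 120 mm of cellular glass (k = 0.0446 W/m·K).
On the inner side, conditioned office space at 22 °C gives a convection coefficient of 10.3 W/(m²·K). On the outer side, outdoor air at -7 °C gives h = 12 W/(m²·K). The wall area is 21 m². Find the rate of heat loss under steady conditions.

Thermal resistances in series:
R_inner film = 1/(h_i·A) = 1/(10.3×21) = 0.004623 K/W
R_brass = L/(kA) = 0.0018/(103×21) = 8.322×10^-7 K/W
R_cellular glass = L/(kA) = 0.12/(0.0446×21) = 0.1281 K/W
R_outer film = 1/(h_o·A) = 1/(12×21) = 0.003968 K/W
R_total = 0.1367 K/W
Q = ΔT / R_total = 29 / 0.1367

Q ≈ 212 W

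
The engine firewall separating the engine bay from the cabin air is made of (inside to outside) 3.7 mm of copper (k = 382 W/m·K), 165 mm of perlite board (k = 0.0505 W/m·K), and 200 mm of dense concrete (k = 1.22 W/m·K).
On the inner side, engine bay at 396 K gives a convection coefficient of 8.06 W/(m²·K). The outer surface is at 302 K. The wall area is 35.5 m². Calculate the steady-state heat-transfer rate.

Q ≈ 939 W

Treating each layer as a thermal resistance in series:
R_inner film = 1/(h_i·A) = 1/(8.06×35.5) = 0.003495 K/W
R_copper = L/(kA) = 0.0037/(382×35.5) = 2.728×10^-7 K/W
R_perlite board = L/(kA) = 0.165/(0.0505×35.5) = 0.09204 K/W
R_dense concrete = L/(kA) = 0.2/(1.22×35.5) = 0.004618 K/W
R_total = 0.1002 K/W
Q = ΔT / R_total = 94 / 0.1002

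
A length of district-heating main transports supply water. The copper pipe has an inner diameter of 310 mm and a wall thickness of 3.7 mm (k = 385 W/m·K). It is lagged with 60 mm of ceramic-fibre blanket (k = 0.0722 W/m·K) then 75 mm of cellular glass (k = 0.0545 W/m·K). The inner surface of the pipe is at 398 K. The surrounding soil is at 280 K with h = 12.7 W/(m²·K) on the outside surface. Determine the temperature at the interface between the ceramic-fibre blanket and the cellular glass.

Radial resistances (cylindrical: R_cond = ln(r_o/r_i)/(2πkL), R_conv = 1/(h·2πrL)):
R_copper pipe wall = ln(158.7/155)/(2π×385×1) = 9.752×10^-6 K/W
R_ceramic-fibre blanket = ln(218.7/158.7)/(2π×0.0722×1) = 0.7069 K/W
R_cellular glass = ln(293.7/218.7)/(2π×0.0545×1) = 0.8611 K/W
R_outer film = 1/(h_o·2πr_oL) = 1/(12.7×2π×0.2937×1) = 0.04267 K/W
R_total = 1.611 K/W
Q = ΔT/R_total = 118/1.611
Q = 73.3 W/m
T_interface = T_inner − Q·ΣR(inner→interface) = 398 − 73.3×0.7069

T ≈ 346 K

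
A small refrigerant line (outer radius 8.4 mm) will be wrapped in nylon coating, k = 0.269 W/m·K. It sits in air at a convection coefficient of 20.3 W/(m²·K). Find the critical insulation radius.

r_cr ≈ 13.3 mm

For a cylinder r_cr = k/h = 0.269/20.3
r_cr = 13.3 mm; since the bare radius (8.4 mm) is below r_cr, adding a thin layer of insulation will *increase* heat loss.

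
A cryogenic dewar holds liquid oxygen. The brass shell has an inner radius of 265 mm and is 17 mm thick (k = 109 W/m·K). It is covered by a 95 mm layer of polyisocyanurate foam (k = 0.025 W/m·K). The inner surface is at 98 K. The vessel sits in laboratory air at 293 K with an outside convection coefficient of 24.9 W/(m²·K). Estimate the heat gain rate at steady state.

Q ≈ 68 W

Radial (spherical) resistances in series:
R_brass shell = (1/0.265 − 1/0.282)/(4π×109) = 1.661×10^-4 K/W
R_polyisocyanurate foam = (1/0.282 − 1/0.377)/(4π×0.025) = 2.844 K/W
R_outer film = 1/(h·4πr_o²) = 1/(24.9×4π×0.377²) = 0.02249 K/W
R_total = 2.867 K/W
Q = ΔT/R_total = 195/2.867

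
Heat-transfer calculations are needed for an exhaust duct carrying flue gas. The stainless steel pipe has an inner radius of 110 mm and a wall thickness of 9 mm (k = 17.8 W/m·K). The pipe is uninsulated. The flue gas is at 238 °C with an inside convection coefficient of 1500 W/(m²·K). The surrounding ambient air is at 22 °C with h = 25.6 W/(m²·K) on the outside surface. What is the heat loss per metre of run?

q′ ≈ 4010 W/m

Treating each annulus and film as a series resistance:
R_inner film = 1/(h_i·2πr₁L) = 1/(1500×2π×0.11×1) = 9.646×10^-4 K/W
R_stainless steel pipe wall = ln(119/110)/(2π×17.8×1) = 7.032×10^-4 K/W
R_outer film = 1/(h_o·2πr_oL) = 1/(25.6×2π×0.119×1) = 0.05224 K/W
R_total = 0.05391 K/W
Q = ΔT/R_total = 216/0.05391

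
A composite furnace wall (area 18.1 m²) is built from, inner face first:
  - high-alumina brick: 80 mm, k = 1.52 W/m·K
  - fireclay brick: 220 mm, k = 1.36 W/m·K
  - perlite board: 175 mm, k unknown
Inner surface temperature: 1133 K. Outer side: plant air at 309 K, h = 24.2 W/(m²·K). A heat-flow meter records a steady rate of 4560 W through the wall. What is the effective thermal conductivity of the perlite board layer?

Treating each layer as a thermal resistance in series:
R_high-alumina brick = L/(kA) = 0.08/(1.52×18.1) = 0.002908 K/W
R_fireclay brick = L/(kA) = 0.22/(1.36×18.1) = 0.008937 K/W
R_outer film = 1/(h_o·A) = 1/(24.2×18.1) = 0.002283 K/W
Sum of known resistances R_other = 0.01413 K/W
Total R = ΔT/Q = 824/4560 = 0.1807 K/W
R_perlite board = R_total − R_other = 0.1666 K/W
k = L/(R·A) = 0.175/(0.1666×18.1)

k ≈ 0.058 W/(m·K)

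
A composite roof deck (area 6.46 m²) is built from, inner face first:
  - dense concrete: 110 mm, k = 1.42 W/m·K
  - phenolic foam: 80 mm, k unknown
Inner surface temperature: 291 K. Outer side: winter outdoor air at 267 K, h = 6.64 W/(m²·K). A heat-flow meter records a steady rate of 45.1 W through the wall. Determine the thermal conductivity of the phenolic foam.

k ≈ 0.0249 W/(m·K)

Using the resistance-network approach (series):
R_dense concrete = L/(kA) = 0.11/(1.42×6.46) = 0.01199 K/W
R_outer film = 1/(h_o·A) = 1/(6.64×6.46) = 0.02331 K/W
Sum of known resistances R_other = 0.0353 K/W
Total R = ΔT/Q = 24/45.1 = 0.5322 K/W
R_phenolic foam = R_total − R_other = 0.4968 K/W
k = L/(R·A) = 0.08/(0.4968×6.46)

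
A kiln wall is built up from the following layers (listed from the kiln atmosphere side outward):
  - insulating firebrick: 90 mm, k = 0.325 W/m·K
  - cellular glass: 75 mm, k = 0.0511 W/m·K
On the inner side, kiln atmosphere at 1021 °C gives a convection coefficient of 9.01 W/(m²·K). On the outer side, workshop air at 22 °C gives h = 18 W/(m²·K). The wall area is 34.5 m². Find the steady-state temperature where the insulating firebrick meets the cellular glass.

Treating each layer as a thermal resistance in series:
R_inner film = 1/(h_i·A) = 1/(9.01×34.5) = 0.003217 K/W
R_insulating firebrick = L/(kA) = 0.09/(0.325×34.5) = 0.008027 K/W
R_cellular glass = L/(kA) = 0.075/(0.0511×34.5) = 0.04254 K/W
R_outer film = 1/(h_o·A) = 1/(18×34.5) = 0.00161 K/W
R_total = 0.0554 K/W;  Q = ΔT/R_total = 999/0.0554 = 18030 W
T_interface = T_inner − Q·ΣR(inner→interface) = 1021 − 18000×0.01124

T ≈ 818 °C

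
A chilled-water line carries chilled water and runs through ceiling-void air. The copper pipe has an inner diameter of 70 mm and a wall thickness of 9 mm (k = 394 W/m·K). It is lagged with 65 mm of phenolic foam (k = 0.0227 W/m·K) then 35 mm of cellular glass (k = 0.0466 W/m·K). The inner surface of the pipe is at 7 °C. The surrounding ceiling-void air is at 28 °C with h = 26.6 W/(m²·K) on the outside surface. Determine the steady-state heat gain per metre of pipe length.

Per-layer cylindrical resistances, series-summed:
R_copper pipe wall = ln(44/35)/(2π×394×1) = 9.244×10^-5 K/W
R_phenolic foam = ln(109/44)/(2π×0.0227×1) = 6.36 K/W
R_cellular glass = ln(144/109)/(2π×0.0466×1) = 0.9511 K/W
R_outer film = 1/(h_o·2πr_oL) = 1/(26.6×2π×0.144×1) = 0.04155 K/W
R_total = 7.353 K/W
Q = ΔT/R_total = 21/7.353

q′ ≈ 2.86 W/m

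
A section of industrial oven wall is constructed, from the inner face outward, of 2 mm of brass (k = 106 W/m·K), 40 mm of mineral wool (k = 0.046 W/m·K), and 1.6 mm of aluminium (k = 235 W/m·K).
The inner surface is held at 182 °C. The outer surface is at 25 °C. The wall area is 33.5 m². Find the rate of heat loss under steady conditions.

Thermal resistances in series:
R_brass = L/(kA) = 0.002/(106×33.5) = 5.632×10^-7 K/W
R_mineral wool = L/(kA) = 0.04/(0.046×33.5) = 0.02596 K/W
R_aluminium = L/(kA) = 0.0016/(235×33.5) = 2.032×10^-7 K/W
R_total = 0.02596 K/W
Q = ΔT / R_total = 157 / 0.02596

Q ≈ 6050 W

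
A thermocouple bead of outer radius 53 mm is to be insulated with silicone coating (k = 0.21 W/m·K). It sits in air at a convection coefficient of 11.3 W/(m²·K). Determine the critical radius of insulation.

For a sphere r_cr = 2k/h = 2×0.21/11.3
r_cr = 37.2 mm; since the bare radius (53 mm) is above r_cr, any added insulation will reduce heat loss.

r_cr ≈ 37.2 mm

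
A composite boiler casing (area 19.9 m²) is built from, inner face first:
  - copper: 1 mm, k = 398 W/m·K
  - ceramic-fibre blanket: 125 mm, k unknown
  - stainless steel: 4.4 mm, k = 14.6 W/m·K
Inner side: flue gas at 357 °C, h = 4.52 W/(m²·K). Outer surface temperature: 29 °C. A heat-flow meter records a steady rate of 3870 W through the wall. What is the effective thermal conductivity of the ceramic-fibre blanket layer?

k ≈ 0.0853 W/(m·K)

Model the wall as resistances in series:
R_inner film = 1/(h_i·A) = 1/(4.52×19.9) = 0.01112 K/W
R_copper = L/(kA) = 0.001/(398×19.9) = 1.263×10^-7 K/W
R_stainless steel = L/(kA) = 0.0044/(14.6×19.9) = 1.514×10^-5 K/W
Sum of known resistances R_other = 0.01113 K/W
Total R = ΔT/Q = 328/3870 = 0.08475 K/W
R_ceramic-fibre blanket = R_total − R_other = 0.07362 K/W
k = L/(R·A) = 0.125/(0.07362×19.9)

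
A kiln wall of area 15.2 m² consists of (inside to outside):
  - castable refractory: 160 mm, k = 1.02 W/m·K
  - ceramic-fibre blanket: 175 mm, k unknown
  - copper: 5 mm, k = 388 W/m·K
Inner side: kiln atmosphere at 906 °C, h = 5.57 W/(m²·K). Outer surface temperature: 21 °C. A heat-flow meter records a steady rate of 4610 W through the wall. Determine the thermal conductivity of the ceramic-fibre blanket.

Model the wall as resistances in series:
R_inner film = 1/(h_i·A) = 1/(5.57×15.2) = 0.01181 K/W
R_castable refractory = L/(kA) = 0.16/(1.02×15.2) = 0.01032 K/W
R_copper = L/(kA) = 0.005/(388×15.2) = 8.478×10^-7 K/W
Sum of known resistances R_other = 0.02213 K/W
Total R = ΔT/Q = 885/4610 = 0.192 K/W
R_ceramic-fibre blanket = R_total − R_other = 0.1698 K/W
k = L/(R·A) = 0.175/(0.1698×15.2)

k ≈ 0.0678 W/(m·K)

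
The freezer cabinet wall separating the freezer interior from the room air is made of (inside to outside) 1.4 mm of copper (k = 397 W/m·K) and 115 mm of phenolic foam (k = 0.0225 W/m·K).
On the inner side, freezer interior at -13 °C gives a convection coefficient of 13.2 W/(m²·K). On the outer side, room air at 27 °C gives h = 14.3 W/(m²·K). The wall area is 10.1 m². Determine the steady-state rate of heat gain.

Series thermal resistances:
R_inner film = 1/(h_i·A) = 1/(13.2×10.1) = 0.007501 K/W
R_copper = L/(kA) = 0.0014/(397×10.1) = 3.492×10^-7 K/W
R_phenolic foam = L/(kA) = 0.115/(0.0225×10.1) = 0.5061 K/W
R_outer film = 1/(h_o·A) = 1/(14.3×10.1) = 0.006924 K/W
R_total = 0.5205 K/W
Q = ΔT / R_total = 40 / 0.5205

Q ≈ 76.9 W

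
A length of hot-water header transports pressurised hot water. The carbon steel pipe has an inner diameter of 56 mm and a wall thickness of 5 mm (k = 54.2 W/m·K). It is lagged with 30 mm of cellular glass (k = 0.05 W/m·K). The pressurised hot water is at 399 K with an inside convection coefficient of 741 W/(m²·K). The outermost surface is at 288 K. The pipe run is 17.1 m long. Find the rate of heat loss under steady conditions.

Q ≈ 919 W

Per-layer cylindrical resistances, series-summed:
R_inner film = 1/(h_i·2πr₁L) = 1/(741×2π×0.028×17.1) = 4.486×10^-4 K/W
R_carbon steel pipe wall = ln(33/28)/(2π×54.2×17.1) = 2.821×10^-5 K/W
R_cellular glass = ln(63/33)/(2π×0.05×17.1) = 0.1204 K/W
R_total = 0.1208 K/W
Q = ΔT/R_total = 111/0.1208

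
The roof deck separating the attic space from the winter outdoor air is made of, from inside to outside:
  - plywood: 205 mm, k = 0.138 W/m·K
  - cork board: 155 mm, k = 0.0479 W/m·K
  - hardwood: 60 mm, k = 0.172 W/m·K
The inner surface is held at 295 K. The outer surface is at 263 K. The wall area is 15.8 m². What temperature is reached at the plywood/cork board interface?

T ≈ 286 K

Thermal resistances in series:
R_plywood = L/(kA) = 0.205/(0.138×15.8) = 0.09402 K/W
R_cork board = L/(kA) = 0.155/(0.0479×15.8) = 0.2048 K/W
R_hardwood = L/(kA) = 0.06/(0.172×15.8) = 0.02208 K/W
R_total = 0.3209 K/W;  Q = ΔT/R_total = 32/0.3209 = 99.72 W
T_interface = T_inner − Q·ΣR(inner→interface) = 295 − 99.7×0.09402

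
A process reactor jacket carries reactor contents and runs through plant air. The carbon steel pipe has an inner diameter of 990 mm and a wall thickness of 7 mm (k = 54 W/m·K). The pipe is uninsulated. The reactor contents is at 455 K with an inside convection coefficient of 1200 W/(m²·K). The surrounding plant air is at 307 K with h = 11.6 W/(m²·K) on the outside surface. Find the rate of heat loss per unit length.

q′ ≈ 5350 W/m

Per-layer cylindrical resistances, series-summed:
R_inner film = 1/(h_i·2πr₁L) = 1/(1200×2π×0.495×1) = 2.679×10^-4 K/W
R_carbon steel pipe wall = ln(502/495)/(2π×54×1) = 4.139×10^-5 K/W
R_outer film = 1/(h_o·2πr_oL) = 1/(11.6×2π×0.502×1) = 0.02733 K/W
R_total = 0.02764 K/W
Q = ΔT/R_total = 148/0.02764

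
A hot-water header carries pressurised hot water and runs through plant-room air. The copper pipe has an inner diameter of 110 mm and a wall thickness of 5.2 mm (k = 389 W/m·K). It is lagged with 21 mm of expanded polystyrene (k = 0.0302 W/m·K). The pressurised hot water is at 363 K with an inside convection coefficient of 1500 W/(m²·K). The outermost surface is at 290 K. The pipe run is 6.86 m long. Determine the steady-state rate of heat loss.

Q ≈ 317 W

For a radial system each layer contributes R = ln(r_out/r_in)/(2πkL); films add R = 1/(hA).
R_inner film = 1/(h_i·2πr₁L) = 1/(1500×2π×0.055×6.86) = 2.812×10^-4 K/W
R_copper pipe wall = ln(60.2/55)/(2π×389×6.86) = 5.388×10^-6 K/W
R_expanded polystyrene = ln(81.2/60.2)/(2π×0.0302×6.86) = 0.2299 K/W
R_total = 0.2302 K/W
Q = ΔT/R_total = 73/0.2302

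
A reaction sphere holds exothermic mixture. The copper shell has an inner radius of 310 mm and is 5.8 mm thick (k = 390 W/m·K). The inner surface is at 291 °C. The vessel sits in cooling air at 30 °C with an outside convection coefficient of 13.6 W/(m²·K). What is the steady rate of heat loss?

Radial (spherical) resistances in series:
R_copper shell = (1/0.31 − 1/0.3158)/(4π×390) = 1.209×10^-5 K/W
R_outer film = 1/(h·4πr_o²) = 1/(13.6×4π×0.3158²) = 0.05867 K/W
R_total = 0.05868 K/W
Q = ΔT/R_total = 261/0.05868

Q ≈ 4450 W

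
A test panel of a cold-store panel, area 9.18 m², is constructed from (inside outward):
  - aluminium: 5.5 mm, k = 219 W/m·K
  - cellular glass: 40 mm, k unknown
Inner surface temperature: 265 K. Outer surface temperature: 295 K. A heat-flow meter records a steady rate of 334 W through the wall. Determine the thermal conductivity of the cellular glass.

Thermal resistances in series:
R_aluminium = L/(kA) = 0.0055/(219×9.18) = 2.736×10^-6 K/W
Sum of known resistances R_other = 2.736×10^-6 K/W
Total R = ΔT/Q = 30/334 = 0.08982 K/W
R_cellular glass = R_total − R_other = 0.08982 K/W
k = L/(R·A) = 0.04/(0.08982×9.18)

k ≈ 0.0485 W/(m·K)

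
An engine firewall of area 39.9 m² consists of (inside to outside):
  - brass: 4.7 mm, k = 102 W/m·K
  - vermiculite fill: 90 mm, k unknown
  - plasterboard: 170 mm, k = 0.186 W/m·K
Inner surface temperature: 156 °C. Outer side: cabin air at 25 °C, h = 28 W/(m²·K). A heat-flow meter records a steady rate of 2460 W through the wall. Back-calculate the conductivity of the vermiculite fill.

Model the wall as resistances in series:
R_brass = L/(kA) = 0.0047/(102×39.9) = 1.155×10^-6 K/W
R_plasterboard = L/(kA) = 0.17/(0.186×39.9) = 0.02291 K/W
R_outer film = 1/(h_o·A) = 1/(28×39.9) = 8.951×10^-4 K/W
Sum of known resistances R_other = 0.0238 K/W
Total R = ΔT/Q = 131/2460 = 0.05325 K/W
R_vermiculite fill = R_total − R_other = 0.02945 K/W
k = L/(R·A) = 0.09/(0.02945×39.9)

k ≈ 0.0766 W/(m·K)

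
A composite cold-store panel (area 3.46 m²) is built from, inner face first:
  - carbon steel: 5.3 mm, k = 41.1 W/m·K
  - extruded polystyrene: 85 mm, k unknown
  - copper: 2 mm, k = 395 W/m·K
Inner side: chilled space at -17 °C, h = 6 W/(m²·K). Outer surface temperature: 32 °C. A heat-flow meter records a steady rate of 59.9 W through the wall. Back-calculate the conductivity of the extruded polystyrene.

k ≈ 0.0319 W/(m·K)

Thermal resistances in series:
R_inner film = 1/(h_i·A) = 1/(6×3.46) = 0.04817 K/W
R_carbon steel = L/(kA) = 0.0053/(41.1×3.46) = 3.727×10^-5 K/W
R_copper = L/(kA) = 0.002/(395×3.46) = 1.463×10^-6 K/W
Sum of known resistances R_other = 0.04821 K/W
Total R = ΔT/Q = 49/59.9 = 0.818 K/W
R_extruded polystyrene = R_total − R_other = 0.7698 K/W
k = L/(R·A) = 0.085/(0.7698×3.46)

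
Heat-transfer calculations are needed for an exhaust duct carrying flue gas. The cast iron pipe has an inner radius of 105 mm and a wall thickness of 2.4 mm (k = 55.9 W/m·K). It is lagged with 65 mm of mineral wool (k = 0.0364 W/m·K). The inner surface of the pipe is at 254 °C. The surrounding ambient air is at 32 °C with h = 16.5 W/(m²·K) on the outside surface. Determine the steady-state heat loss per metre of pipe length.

q′ ≈ 104 W/m

Radial resistances (cylindrical: R_cond = ln(r_o/r_i)/(2πkL), R_conv = 1/(h·2πrL)):
R_cast iron pipe wall = ln(107.4/105)/(2π×55.9×1) = 6.434×10^-5 K/W
R_mineral wool = ln(172.4/107.4)/(2π×0.0364×1) = 2.069 K/W
R_outer film = 1/(h_o·2πr_oL) = 1/(16.5×2π×0.1724×1) = 0.05595 K/W
R_total = 2.125 K/W
Q = ΔT/R_total = 222/2.125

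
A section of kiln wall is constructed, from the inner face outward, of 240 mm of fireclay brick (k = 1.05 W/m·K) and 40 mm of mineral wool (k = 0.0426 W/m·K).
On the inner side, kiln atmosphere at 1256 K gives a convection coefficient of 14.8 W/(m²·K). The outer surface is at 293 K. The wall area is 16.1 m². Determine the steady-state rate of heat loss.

Q ≈ 12600 W

Thermal resistances in series:
R_inner film = 1/(h_i·A) = 1/(14.8×16.1) = 0.004197 K/W
R_fireclay brick = L/(kA) = 0.24/(1.05×16.1) = 0.0142 K/W
R_mineral wool = L/(kA) = 0.04/(0.0426×16.1) = 0.05832 K/W
R_total = 0.07671 K/W
Q = ΔT / R_total = 963 / 0.07671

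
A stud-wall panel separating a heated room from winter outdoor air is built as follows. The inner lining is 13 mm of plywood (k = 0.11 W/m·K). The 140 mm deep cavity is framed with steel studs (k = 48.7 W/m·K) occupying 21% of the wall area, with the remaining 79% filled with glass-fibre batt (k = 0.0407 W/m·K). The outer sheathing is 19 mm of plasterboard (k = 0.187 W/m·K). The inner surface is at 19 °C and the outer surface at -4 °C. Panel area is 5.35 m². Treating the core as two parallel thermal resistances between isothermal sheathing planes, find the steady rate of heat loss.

Sheathing layers in series; stud and cavity paths in parallel between them.
R_inner = 0.013/(0.11×5.35) = 0.02209 K/W
R_stud  = 0.14/(48.7×0.21×5.35) = 0.002559 K/W
R_cav   = 0.14/(0.0407×0.79×5.35) = 0.8139 K/W
1/R_core = 1/R_stud + 1/R_cav → R_core = 0.002551 K/W
R_outer = 0.019/(0.187×5.35) = 0.01899 K/W
R_total = 0.04363 K/W
Q = ΔT/R_total = 23/0.04363

Q ≈ 527 W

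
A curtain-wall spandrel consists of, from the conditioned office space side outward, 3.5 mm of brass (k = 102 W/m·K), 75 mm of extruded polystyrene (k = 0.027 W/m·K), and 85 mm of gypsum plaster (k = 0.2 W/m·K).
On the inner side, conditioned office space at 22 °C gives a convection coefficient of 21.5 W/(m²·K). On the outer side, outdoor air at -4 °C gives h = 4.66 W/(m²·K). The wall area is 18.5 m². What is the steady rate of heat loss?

Q ≈ 139 W

Series thermal resistances:
R_inner film = 1/(h_i·A) = 1/(21.5×18.5) = 0.002514 K/W
R_brass = L/(kA) = 0.0035/(102×18.5) = 1.855×10^-6 K/W
R_extruded polystyrene = L/(kA) = 0.075/(0.027×18.5) = 0.1502 K/W
R_gypsum plaster = L/(kA) = 0.085/(0.2×18.5) = 0.02297 K/W
R_outer film = 1/(h_o·A) = 1/(4.66×18.5) = 0.0116 K/W
R_total = 0.1872 K/W
Q = ΔT / R_total = 26 / 0.1872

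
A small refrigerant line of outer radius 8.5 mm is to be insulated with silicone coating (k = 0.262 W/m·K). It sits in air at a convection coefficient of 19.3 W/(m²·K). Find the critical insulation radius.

r_cr ≈ 13.6 mm

For a cylinder r_cr = k/h = 0.262/19.3
r_cr = 13.6 mm; since the bare radius (8.5 mm) is below r_cr, adding a thin layer of insulation will *increase* heat loss.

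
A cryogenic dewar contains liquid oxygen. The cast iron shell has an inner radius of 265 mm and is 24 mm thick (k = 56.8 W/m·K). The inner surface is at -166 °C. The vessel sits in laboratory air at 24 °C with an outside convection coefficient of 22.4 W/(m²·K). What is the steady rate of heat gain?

Radial (spherical) resistances in series:
R_cast iron shell = (1/0.265 − 1/0.289)/(4π×56.8) = 4.39×10^-4 K/W
R_outer film = 1/(h·4πr_o²) = 1/(22.4×4π×0.289²) = 0.04253 K/W
R_total = 0.04297 K/W
Q = ΔT/R_total = 190/0.04297

Q ≈ 4420 W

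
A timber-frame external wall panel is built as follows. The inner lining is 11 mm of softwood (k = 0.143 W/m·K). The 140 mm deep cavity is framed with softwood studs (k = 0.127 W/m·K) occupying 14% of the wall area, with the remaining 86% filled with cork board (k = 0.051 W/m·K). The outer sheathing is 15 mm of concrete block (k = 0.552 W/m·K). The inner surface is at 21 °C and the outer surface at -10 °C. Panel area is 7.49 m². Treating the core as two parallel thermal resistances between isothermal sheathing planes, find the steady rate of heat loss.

Sheathing layers in series; stud and cavity paths in parallel between them.
R_inner = 0.011/(0.143×7.49) = 0.01027 K/W
R_stud  = 0.14/(0.127×0.14×7.49) = 1.051 K/W
R_cav   = 0.14/(0.051×0.86×7.49) = 0.4262 K/W
1/R_core = 1/R_stud + 1/R_cav → R_core = 0.3032 K/W
R_outer = 0.015/(0.552×7.49) = 0.003628 K/W
R_total = 0.3171 K/W
Q = ΔT/R_total = 31/0.3171

Q ≈ 97.7 W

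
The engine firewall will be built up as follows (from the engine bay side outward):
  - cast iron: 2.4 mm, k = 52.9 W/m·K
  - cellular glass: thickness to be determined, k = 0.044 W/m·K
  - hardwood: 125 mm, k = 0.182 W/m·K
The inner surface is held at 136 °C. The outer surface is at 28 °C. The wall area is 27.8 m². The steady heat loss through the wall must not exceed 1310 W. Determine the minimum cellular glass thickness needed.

Thermal resistances in series:
R_cast iron = L/(kA) = 0.0024/(52.9×27.8) = 1.632×10^-6 K/W
R_hardwood = L/(kA) = 0.125/(0.182×27.8) = 0.02471 K/W
Sum of the known resistances R_other = 0.02471 K/W
Required total resistance R_tot = ΔT/Q_allow = 108/1310 = 0.08244 K/W
R_cellular glass = R_tot − R_other = 0.05774 K/W
L = R·k·A = 0.05774×0.044×27.8

L ≈ 70.6 mm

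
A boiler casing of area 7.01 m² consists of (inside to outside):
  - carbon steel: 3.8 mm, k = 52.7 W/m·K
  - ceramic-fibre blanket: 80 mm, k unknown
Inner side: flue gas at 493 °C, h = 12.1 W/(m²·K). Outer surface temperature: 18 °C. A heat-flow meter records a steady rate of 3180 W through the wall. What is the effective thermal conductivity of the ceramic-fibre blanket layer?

k ≈ 0.083 W/(m·K)

Series thermal resistances:
R_inner film = 1/(h_i·A) = 1/(12.1×7.01) = 0.01179 K/W
R_carbon steel = L/(kA) = 0.0038/(52.7×7.01) = 1.029×10^-5 K/W
Sum of known resistances R_other = 0.0118 K/W
Total R = ΔT/Q = 475/3180 = 0.1494 K/W
R_ceramic-fibre blanket = R_total − R_other = 0.1376 K/W
k = L/(R·A) = 0.08/(0.1376×7.01)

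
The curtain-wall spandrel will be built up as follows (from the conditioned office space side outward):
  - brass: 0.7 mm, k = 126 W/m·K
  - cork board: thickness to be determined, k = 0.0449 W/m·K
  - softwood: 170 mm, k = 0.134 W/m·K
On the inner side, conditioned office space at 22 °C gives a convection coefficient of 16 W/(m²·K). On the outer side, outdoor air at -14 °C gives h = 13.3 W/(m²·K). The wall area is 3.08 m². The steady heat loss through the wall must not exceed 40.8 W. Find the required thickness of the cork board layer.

L ≈ 58.9 mm

Thermal resistances in series:
R_inner film = 1/(h_i·A) = 1/(16×3.08) = 0.02029 K/W
R_brass = L/(kA) = 0.0007/(126×3.08) = 1.804×10^-6 K/W
R_softwood = L/(kA) = 0.17/(0.134×3.08) = 0.4119 K/W
R_outer film = 1/(h_o·A) = 1/(13.3×3.08) = 0.02441 K/W
Sum of the known resistances R_other = 0.4566 K/W
Required total resistance R_tot = ΔT/Q_allow = 36/40.8 = 0.8824 K/W
R_cork board = R_tot − R_other = 0.4257 K/W
L = R·k·A = 0.4257×0.0449×3.08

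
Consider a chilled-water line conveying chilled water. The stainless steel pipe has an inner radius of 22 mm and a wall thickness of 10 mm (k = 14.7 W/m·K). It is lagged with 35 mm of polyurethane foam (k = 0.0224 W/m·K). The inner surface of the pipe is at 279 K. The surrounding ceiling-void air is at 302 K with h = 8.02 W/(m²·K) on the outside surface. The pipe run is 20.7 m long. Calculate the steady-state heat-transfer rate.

For a radial system each layer contributes R = ln(r_out/r_in)/(2πkL); films add R = 1/(hA).
R_stainless steel pipe wall = ln(32/22)/(2π×14.7×20.7) = 1.96×10^-4 K/W
R_polyurethane foam = ln(67/32)/(2π×0.0224×20.7) = 0.2536 K/W
R_outer film = 1/(h_o·2πr_oL) = 1/(8.02×2π×0.067×20.7) = 0.01431 K/W
R_total = 0.2681 K/W
Q = ΔT/R_total = 23/0.2681

Q ≈ 85.8 W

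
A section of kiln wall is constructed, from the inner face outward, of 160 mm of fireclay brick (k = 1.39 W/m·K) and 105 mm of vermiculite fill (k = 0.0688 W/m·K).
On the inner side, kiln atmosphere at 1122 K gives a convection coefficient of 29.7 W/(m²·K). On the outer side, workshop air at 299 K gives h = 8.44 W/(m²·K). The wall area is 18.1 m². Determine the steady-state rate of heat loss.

Q ≈ 8310 W

Thermal resistances in series:
R_inner film = 1/(h_i·A) = 1/(29.7×18.1) = 0.00186 K/W
R_fireclay brick = L/(kA) = 0.16/(1.39×18.1) = 0.00636 K/W
R_vermiculite fill = L/(kA) = 0.105/(0.0688×18.1) = 0.08432 K/W
R_outer film = 1/(h_o·A) = 1/(8.44×18.1) = 0.006546 K/W
R_total = 0.09908 K/W
Q = ΔT / R_total = 823 / 0.09908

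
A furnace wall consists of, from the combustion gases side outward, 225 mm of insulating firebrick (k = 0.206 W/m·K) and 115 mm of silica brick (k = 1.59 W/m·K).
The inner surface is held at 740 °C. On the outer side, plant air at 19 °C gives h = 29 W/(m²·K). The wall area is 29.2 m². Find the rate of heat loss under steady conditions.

Q ≈ 17600 W

Model the wall as resistances in series:
R_insulating firebrick = L/(kA) = 0.225/(0.206×29.2) = 0.03741 K/W
R_silica brick = L/(kA) = 0.115/(1.59×29.2) = 0.002477 K/W
R_outer film = 1/(h_o·A) = 1/(29×29.2) = 0.001181 K/W
R_total = 0.04106 K/W
Q = ΔT / R_total = 721 / 0.04106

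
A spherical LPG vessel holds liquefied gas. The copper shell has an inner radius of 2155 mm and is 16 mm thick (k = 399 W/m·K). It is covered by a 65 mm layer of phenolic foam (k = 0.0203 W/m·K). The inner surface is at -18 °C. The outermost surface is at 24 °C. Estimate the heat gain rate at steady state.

Q ≈ 800 W

Spherical conduction: R = (1/r_in − 1/r_out)/(4πk) per layer; series-sum.
R_copper shell = (1/2.155 − 1/2.171)/(4π×399) = 6.821×10^-7 K/W
R_phenolic foam = (1/2.171 − 1/2.236)/(4π×0.0203) = 0.05249 K/W
R_total = 0.05249 K/W
Q = ΔT/R_total = 42/0.05249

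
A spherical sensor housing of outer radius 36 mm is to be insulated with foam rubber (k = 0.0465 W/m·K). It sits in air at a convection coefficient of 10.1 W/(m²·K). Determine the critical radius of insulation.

r_cr ≈ 9.21 mm

For a sphere r_cr = 2k/h = 2×0.0465/10.1
r_cr = 9.21 mm; since the bare radius (36 mm) is above r_cr, any added insulation will reduce heat loss.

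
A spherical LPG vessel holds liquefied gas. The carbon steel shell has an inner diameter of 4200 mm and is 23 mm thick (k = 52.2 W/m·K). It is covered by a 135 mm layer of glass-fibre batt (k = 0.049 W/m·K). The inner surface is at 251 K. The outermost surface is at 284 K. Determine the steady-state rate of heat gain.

Q ≈ 721 W

Spherical conduction: R = (1/r_in − 1/r_out)/(4πk) per layer; series-sum.
R_carbon steel shell = (1/2.1 − 1/2.123)/(4π×52.2) = 7.865×10^-6 K/W
R_glass-fibre batt = (1/2.123 − 1/2.258)/(4π×0.049) = 0.04574 K/W
R_total = 0.04574 K/W
Q = ΔT/R_total = 33/0.04574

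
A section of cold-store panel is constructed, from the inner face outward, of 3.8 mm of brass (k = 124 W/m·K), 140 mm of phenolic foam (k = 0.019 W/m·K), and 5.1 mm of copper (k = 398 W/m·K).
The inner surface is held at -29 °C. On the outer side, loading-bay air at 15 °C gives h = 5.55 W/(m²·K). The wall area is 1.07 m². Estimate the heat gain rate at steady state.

Treating each layer as a thermal resistance in series:
R_brass = L/(kA) = 0.0038/(124×1.07) = 2.864×10^-5 K/W
R_phenolic foam = L/(kA) = 0.14/(0.019×1.07) = 6.886 K/W
R_copper = L/(kA) = 0.0051/(398×1.07) = 1.198×10^-5 K/W
R_outer film = 1/(h_o·A) = 1/(5.55×1.07) = 0.1684 K/W
R_total = 7.055 K/W
Q = ΔT / R_total = 44 / 7.055

Q ≈ 6.24 W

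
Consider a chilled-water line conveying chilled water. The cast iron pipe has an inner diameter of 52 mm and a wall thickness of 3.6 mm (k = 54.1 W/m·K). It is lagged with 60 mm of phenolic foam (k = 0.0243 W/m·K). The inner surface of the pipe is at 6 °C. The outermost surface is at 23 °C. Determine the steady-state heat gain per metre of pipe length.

q′ ≈ 2.34 W/m

Radial resistances (cylindrical: R_cond = ln(r_o/r_i)/(2πkL), R_conv = 1/(h·2πrL)):
R_cast iron pipe wall = ln(29.6/26)/(2π×54.1×1) = 3.815×10^-4 K/W
R_phenolic foam = ln(89.6/29.6)/(2π×0.0243×1) = 7.254 K/W
R_total = 7.255 K/W
Q = ΔT/R_total = 17/7.255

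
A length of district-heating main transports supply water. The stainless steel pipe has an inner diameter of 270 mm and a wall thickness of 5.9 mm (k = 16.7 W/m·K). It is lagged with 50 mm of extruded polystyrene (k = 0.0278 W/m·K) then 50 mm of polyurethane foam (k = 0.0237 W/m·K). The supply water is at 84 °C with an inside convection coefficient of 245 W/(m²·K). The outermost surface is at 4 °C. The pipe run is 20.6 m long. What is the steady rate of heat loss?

Q ≈ 498 W

For a radial system each layer contributes R = ln(r_out/r_in)/(2πkL); films add R = 1/(hA).
R_inner film = 1/(h_i·2πr₁L) = 1/(245×2π×0.135×20.6) = 2.336×10^-4 K/W
R_stainless steel pipe wall = ln(140.9/135)/(2π×16.7×20.6) = 1.979×10^-5 K/W
R_extruded polystyrene = ln(190.9/140.9)/(2π×0.0278×20.6) = 0.0844 K/W
R_polyurethane foam = ln(240.9/190.9)/(2π×0.0237×20.6) = 0.07584 K/W
R_total = 0.1605 K/W
Q = ΔT/R_total = 80/0.1605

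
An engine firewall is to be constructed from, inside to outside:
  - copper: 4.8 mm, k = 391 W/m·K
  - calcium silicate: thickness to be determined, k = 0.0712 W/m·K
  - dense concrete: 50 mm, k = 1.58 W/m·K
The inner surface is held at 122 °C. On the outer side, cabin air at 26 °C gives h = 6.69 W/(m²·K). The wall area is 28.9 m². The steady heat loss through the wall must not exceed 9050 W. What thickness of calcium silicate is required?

L ≈ 8.93 mm

Model the wall as resistances in series:
R_copper = L/(kA) = 0.0048/(391×28.9) = 4.248×10^-7 K/W
R_dense concrete = L/(kA) = 0.05/(1.58×28.9) = 0.001095 K/W
R_outer film = 1/(h_o·A) = 1/(6.69×28.9) = 0.005172 K/W
Sum of the known resistances R_other = 0.006268 K/W
Required total resistance R_tot = ΔT/Q_allow = 96/9050 = 0.01061 K/W
R_calcium silicate = R_tot − R_other = 0.00434 K/W
L = R·k·A = 0.00434×0.0712×28.9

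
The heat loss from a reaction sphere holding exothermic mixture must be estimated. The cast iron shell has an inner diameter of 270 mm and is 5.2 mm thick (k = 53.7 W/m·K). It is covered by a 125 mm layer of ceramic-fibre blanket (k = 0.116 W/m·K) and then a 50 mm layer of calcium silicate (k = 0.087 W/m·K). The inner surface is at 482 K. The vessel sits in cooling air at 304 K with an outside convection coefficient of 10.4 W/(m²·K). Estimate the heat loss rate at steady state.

Radial (spherical) resistances in series:
R_cast iron shell = (1/0.135 − 1/0.1402)/(4π×53.7) = 4.071×10^-4 K/W
R_ceramic-fibre blanket = (1/0.1402 − 1/0.2652)/(4π×0.116) = 2.306 K/W
R_calcium silicate = (1/0.2652 − 1/0.3152)/(4π×0.087) = 0.5471 K/W
R_outer film = 1/(h·4πr_o²) = 1/(10.4×4π×0.3152²) = 0.07702 K/W
R_total = 2.931 K/W
Q = ΔT/R_total = 178/2.931

Q ≈ 60.7 W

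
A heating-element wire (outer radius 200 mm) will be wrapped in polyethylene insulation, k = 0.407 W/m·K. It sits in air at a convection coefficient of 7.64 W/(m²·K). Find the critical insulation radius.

r_cr ≈ 53.3 mm

For a cylinder r_cr = k/h = 0.407/7.64
r_cr = 53.3 mm; since the bare radius (200 mm) is above r_cr, any added insulation will reduce heat loss.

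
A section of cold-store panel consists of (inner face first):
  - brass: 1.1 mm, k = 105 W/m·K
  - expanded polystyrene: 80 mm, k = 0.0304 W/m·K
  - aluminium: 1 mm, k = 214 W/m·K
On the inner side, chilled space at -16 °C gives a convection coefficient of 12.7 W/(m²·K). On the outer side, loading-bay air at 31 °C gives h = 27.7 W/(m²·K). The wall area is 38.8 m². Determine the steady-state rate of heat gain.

Q ≈ 664 W

Using the resistance-network approach (series):
R_inner film = 1/(h_i·A) = 1/(12.7×38.8) = 0.002029 K/W
R_brass = L/(kA) = 0.0011/(105×38.8) = 2.7×10^-7 K/W
R_expanded polystyrene = L/(kA) = 0.08/(0.0304×38.8) = 0.06782 K/W
R_aluminium = L/(kA) = 0.001/(214×38.8) = 1.204×10^-7 K/W
R_outer film = 1/(h_o·A) = 1/(27.7×38.8) = 9.304×10^-4 K/W
R_total = 0.07078 K/W
Q = ΔT / R_total = 47 / 0.07078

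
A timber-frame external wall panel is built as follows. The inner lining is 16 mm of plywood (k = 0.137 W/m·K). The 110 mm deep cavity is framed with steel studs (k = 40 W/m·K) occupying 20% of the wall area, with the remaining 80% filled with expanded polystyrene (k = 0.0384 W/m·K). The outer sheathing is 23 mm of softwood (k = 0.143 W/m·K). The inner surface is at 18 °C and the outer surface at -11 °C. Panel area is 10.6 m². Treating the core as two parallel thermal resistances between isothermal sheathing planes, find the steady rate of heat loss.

Sheathing layers in series; stud and cavity paths in parallel between them.
R_inner = 0.016/(0.137×10.6) = 0.01102 K/W
R_stud  = 0.11/(40×0.2×10.6) = 0.001297 K/W
R_cav   = 0.11/(0.0384×0.8×10.6) = 0.3378 K/W
1/R_core = 1/R_stud + 1/R_cav → R_core = 0.001292 K/W
R_outer = 0.023/(0.143×10.6) = 0.01517 K/W
R_total = 0.02748 K/W
Q = ΔT/R_total = 29/0.02748

Q ≈ 1060 W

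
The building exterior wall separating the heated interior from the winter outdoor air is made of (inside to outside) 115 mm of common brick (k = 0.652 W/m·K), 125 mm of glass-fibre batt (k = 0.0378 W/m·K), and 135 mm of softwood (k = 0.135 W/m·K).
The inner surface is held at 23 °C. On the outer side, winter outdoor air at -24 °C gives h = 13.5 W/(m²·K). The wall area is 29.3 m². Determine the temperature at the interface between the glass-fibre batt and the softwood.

T ≈ -12.9 °C

Thermal resistances in series:
R_common brick = L/(kA) = 0.115/(0.652×29.3) = 0.00602 K/W
R_glass-fibre batt = L/(kA) = 0.125/(0.0378×29.3) = 0.1129 K/W
R_softwood = L/(kA) = 0.135/(0.135×29.3) = 0.03413 K/W
R_outer film = 1/(h_o·A) = 1/(13.5×29.3) = 0.002528 K/W
R_total = 0.1555 K/W;  Q = ΔT/R_total = 47/0.1555 = 302.2 W
T_interface = T_inner − Q·ΣR(inner→interface) = 23 − 302×0.1189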